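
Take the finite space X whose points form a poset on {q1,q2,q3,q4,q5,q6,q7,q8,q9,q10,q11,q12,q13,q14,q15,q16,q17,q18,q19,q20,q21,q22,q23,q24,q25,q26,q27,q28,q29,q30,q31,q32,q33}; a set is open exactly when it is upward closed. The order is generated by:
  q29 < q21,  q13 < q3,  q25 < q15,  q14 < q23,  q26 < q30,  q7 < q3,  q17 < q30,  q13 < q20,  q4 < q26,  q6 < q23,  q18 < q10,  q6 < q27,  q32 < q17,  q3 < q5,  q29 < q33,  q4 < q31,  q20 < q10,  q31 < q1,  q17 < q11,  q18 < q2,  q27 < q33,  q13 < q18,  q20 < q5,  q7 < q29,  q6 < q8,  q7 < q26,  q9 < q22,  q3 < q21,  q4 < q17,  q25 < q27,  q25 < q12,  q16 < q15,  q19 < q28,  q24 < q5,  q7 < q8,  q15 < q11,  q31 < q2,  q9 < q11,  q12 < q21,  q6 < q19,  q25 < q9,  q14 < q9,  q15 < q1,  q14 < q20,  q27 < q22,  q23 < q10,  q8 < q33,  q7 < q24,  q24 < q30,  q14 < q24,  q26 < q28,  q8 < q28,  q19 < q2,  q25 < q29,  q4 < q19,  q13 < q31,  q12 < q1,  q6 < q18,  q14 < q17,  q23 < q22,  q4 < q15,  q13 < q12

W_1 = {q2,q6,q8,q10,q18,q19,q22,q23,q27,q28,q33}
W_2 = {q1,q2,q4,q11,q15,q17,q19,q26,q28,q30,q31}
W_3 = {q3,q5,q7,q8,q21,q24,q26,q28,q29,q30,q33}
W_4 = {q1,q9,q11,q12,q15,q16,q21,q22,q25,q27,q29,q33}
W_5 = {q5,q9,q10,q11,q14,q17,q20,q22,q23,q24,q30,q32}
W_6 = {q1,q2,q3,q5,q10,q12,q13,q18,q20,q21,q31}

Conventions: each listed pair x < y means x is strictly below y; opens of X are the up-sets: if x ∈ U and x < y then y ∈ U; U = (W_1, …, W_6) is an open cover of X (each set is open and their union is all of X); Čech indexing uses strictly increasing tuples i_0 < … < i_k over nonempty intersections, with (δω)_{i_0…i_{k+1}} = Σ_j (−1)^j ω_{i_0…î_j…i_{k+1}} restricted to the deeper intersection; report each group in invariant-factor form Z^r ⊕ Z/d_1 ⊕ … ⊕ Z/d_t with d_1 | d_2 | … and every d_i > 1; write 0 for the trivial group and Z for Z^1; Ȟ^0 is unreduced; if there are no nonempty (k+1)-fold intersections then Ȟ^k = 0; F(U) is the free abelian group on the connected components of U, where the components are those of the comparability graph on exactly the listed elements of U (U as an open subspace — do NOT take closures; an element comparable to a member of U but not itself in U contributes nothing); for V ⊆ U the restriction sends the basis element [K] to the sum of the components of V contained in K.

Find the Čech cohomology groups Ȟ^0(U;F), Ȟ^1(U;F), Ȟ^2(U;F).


Ȟ^0 = Z, Ȟ^1 = 0 and Ȟ^2 = Z/2

cover nerve:
  W12={q2,q19,q28} W13={q8,q28,q33} W14={q22,q27,q33} W15={q10,q22,q23} W16={q2,q10,q18} W23={q26,q28,q30} W24={q1,q11,q15} W25={q11,q17,q30} W26={q1,q2,q31} W34={q21,q29,q33} W35={q5,q24,q30} W36={q3,q5,q21} W45={q9,q11,q22} W46={q1,q12,q21} W56={q5,q10,q20}
  W123={q28} W126={q2} W134={q33} W145={q22} W156={q10} W235={q30} W245={q11} W246={q1} W346={q21} W356={q5}
components per intersection:
  W1: {q2,q6,q8,q10,q18,q19,q22,q23,q27,q28,q33}
  W2: {q1,q2,q4,q11,q15,q17,q19,q26,q28,q30,q31}
  W3: {q3,q5,q7,q8,q21,q24,q26,q28,q29,q30,q33}
  W4: {q1,q9,q11,q12,q15,q16,q21,q22,q25,q27,q29,q33}
  W5: {q5,q9,q10,q11,q14,q17,q20,q22,q23,q24,q30,q32}
  W6: {q1,q2,q3,q5,q10,q12,q13,q18,q20,q21,q31}
  W12: {q2,q19,q28}
  W13: {q8,q28,q33}
  W14: {q22,q27,q33}
  W15: {q10,q22,q23}
  W16: {q2,q10,q18}
  W23: {q26,q28,q30}
  W24: {q1,q11,q15}
  W25: {q11,q17,q30}
  W26: {q1,q2,q31}
  W34: {q21,q29,q33}
  W35: {q5,q24,q30}
  W36: {q3,q5,q21}
  W45: {q9,q11,q22}
  W46: {q1,q12,q21}
  W56: {q5,q10,q20}
  W123: {q28}
  W126: {q2}
  W134: {q33}
  W145: {q22}
  W156: {q10}
  W235: {q30}
  W245: {q11}
  W246: {q1}
  W346: {q21}
  W356: {q5}
C dims 6,15,10; δ0: rk 5, SNF 1^5; δ1: rk 10, SNF 1^9·2
Ȟ^0: (6−5)−0=1 ⇒ Z
Ȟ^1: (15−10)−5=0 ⇒ 0
Ȟ^2: (10−0)−10=0 plus torsion [2] ⇒ Z/2


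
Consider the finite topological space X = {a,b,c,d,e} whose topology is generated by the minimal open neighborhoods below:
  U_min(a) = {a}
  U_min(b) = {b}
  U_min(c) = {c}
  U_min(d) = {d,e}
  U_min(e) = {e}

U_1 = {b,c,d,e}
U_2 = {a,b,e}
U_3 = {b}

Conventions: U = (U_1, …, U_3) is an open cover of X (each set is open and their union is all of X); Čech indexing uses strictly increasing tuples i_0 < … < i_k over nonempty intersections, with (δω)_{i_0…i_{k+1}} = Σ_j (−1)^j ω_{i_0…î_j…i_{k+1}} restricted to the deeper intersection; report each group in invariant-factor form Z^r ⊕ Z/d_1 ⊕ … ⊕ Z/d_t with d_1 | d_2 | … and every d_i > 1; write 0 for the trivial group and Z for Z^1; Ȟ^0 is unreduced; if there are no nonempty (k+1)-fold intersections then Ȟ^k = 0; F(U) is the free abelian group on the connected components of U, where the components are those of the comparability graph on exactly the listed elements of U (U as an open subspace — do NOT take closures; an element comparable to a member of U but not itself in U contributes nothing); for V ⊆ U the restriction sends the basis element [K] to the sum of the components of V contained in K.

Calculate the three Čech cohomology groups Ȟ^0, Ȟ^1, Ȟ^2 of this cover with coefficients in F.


Ȟ^0 ≅ Z^4, Ȟ^1 ≅ 0, Ȟ^2 ≅ 0

nerve simplices:
  U12={b,e} U13={b} U23={b}
  U123={b}
components per intersection:
  U1: {b} {c} {d,e}
  U2: {a} {b} {e}
  U3: {b}
  U12: {b} {e}
  U13: {b}
  U23: {b}
  U123: {b}
C dims 7,4,1; δ0: rk 3, SNF 1^3; δ1: rk 1, SNF 1^1
degree 0: 7−3−0 = 4 → Ȟ^0 ≅ Z^4
degree 1: 4−1−3 = 0 → Ȟ^1 ≅ 0
degree 2: 1−0−1 = 0 → Ȟ^2 ≅ 0


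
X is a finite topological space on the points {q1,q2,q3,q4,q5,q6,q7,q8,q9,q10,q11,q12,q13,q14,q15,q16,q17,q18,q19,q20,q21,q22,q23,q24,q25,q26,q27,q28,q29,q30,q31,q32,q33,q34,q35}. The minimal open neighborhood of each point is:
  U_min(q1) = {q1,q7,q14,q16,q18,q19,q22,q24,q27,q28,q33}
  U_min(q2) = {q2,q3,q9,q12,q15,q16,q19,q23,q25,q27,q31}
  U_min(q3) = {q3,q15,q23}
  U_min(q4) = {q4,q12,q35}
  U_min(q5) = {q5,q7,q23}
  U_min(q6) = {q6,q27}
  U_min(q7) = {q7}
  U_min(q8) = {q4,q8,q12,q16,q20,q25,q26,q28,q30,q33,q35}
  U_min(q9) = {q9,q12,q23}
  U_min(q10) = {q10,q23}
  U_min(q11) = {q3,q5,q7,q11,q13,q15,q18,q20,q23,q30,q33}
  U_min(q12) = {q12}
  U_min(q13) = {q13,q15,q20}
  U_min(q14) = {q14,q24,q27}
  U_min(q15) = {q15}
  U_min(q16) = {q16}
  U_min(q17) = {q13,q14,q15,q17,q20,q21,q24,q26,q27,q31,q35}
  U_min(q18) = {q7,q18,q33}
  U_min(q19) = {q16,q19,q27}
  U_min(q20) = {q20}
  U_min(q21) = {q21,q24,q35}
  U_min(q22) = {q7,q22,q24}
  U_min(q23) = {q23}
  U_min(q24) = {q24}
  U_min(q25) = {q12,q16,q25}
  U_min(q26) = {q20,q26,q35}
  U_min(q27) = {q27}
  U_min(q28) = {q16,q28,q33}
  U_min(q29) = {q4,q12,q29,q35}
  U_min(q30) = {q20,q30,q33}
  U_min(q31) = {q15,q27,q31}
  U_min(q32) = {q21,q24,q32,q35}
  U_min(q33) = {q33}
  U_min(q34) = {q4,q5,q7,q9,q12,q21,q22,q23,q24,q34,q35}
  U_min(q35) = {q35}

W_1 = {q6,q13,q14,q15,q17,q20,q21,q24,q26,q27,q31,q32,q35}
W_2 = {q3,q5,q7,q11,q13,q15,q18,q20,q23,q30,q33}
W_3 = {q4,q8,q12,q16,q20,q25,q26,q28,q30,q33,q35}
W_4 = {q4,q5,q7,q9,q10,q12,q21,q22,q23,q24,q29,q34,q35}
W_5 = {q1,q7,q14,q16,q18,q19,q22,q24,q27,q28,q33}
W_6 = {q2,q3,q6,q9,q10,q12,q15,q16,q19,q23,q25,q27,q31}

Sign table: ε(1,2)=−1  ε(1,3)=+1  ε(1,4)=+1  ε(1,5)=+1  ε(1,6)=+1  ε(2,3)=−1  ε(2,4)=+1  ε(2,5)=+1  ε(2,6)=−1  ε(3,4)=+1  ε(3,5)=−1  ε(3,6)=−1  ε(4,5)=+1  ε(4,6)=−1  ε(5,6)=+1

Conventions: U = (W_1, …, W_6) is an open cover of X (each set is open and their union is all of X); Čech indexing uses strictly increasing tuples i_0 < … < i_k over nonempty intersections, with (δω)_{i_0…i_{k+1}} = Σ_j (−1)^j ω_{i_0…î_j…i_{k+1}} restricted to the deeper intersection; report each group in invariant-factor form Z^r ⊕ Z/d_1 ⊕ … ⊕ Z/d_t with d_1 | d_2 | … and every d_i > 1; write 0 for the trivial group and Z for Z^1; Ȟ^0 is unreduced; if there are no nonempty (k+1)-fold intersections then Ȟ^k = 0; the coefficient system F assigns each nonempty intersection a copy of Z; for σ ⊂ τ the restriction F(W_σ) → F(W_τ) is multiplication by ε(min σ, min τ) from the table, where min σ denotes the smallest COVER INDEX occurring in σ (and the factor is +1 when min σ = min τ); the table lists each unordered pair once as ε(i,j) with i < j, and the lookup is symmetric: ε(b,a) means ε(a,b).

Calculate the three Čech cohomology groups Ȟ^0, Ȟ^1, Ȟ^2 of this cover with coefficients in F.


nonempty intersections:
  W12={q13,q15,q20} W13={q20,q26,q35} W14={q21,q24,q35} W15={q14,q24,q27} W16={q6,q15,q27,q31} W23={q20,q30,q33} W24={q5,q7,q23} W25={q7,q18,q33} W26={q3,q15,q23} W34={q4,q12,q35} W35={q16,q28,q33} W36={q12,q16,q25} W45={q7,q22,q24} W46={q9,q10,q12,q23} W56={q16,q19,q27}
  W123={q20} W126={q15} W134={q35} W145={q24} W156={q27} W235={q33} W245={q7} W246={q23} W346={q12} W356={q16}
C dims 6,15,10; δ0: rk 6, SNF 1^5·2; δ1: rk 9, SNF 1^9
Ȟ^0: (6−6)−0=0 ⇒ 0
Ȟ^1: (15−9)−6=0 plus torsion [2] ⇒ Z/2
Ȟ^2: (10−0)−9=1 ⇒ Z

Ȟ^0(U;F) ≅ 0, Ȟ^1(U;F) ≅ Z/2 and Ȟ^2(U;F) ≅ Z


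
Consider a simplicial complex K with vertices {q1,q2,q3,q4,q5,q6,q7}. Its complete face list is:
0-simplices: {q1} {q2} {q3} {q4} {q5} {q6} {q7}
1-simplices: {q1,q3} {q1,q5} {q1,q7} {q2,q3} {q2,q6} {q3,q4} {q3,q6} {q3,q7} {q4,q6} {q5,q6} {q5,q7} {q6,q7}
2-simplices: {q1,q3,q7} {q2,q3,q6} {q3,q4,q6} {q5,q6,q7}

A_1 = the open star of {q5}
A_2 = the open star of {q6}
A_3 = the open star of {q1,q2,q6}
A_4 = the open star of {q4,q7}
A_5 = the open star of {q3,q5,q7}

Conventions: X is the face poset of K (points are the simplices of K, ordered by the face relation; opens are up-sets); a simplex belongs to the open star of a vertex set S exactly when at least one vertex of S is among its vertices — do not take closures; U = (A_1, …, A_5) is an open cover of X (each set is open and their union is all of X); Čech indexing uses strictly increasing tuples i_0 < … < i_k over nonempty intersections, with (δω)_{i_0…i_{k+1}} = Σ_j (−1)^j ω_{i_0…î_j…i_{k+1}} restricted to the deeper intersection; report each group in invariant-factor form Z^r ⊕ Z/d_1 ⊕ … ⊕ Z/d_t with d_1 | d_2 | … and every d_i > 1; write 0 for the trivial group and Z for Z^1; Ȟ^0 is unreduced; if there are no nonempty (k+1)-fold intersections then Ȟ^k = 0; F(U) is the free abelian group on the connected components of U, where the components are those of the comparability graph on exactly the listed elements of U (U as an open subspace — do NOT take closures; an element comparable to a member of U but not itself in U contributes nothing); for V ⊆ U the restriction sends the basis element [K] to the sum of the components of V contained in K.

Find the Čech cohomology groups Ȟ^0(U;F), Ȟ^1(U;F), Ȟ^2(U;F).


Ȟ^0 = Z, Ȟ^1 = Z^2, Ȟ^2 = 0

nonempty overlaps:
  A1={{q5},{q1,q5},{q5,q6},{q5,q7},{q5,q6,q7}} A2={{q6},{q2,q6},{q3,q6},{q4,q6},{q5,q6},{q6,q7},{q2,q3,q6},{q3,q4,q6},{q5,q6,q7}} A3={{q1},{q2},{q6},{q1,q3},{q1,q5},{q1,q7},{q2,q3},{q2,q6},{q3,q6},{q4,q6},{q5,q6},{q6,q7},{q1,q3,q7},{q2,q3,q6},{q3,q4,q6},{q5,q6,q7}} A4={{q4},{q7},{q1,q7},{q3,q4},{q3,q7},{q4,q6},{q5,q7},{q6,q7},{q1,q3,q7},{q3,q4,q6},{q5,q6,q7}} A5={{q3},{q5},{q7},{q1,q3},{q1,q5},{q1,q7},{q2,q3},{q3,q4},{q3,q6},{q3,q7},{q5,q6},{q5,q7},{q6,q7},{q1,q3,q7},{q2,q3,q6},{q3,q4,q6},{q5,q6,q7}}
  A12={{q5,q6},{q5,q6,q7}} A13={{q1,q5},{q5,q6},{q5,q6,q7}} A14={{q5,q7},{q5,q6,q7}} A15={{q5},{q1,q5},{q5,q6},{q5,q7},{q5,q6,q7}} A23={{q6},{q2,q6},{q3,q6},{q4,q6},{q5,q6},{q6,q7},{q2,q3,q6},{q3,q4,q6},{q5,q6,q7}} A24={{q4,q6},{q6,q7},{q3,q4,q6},{q5,q6,q7}} A25={{q3,q6},{q5,q6},{q6,q7},{q2,q3,q6},{q3,q4,q6},{q5,q6,q7}} A34={{q1,q7},{q4,q6},{q6,q7},{q1,q3,q7},{q3,q4,q6},{q5,q6,q7}} A35={{q1,q3},{q1,q5},{q1,q7},{q2,q3},{q3,q6},{q5,q6},{q6,q7},{q1,q3,q7},{q2,q3,q6},{q3,q4,q6},{q5,q6,q7}} A45={{q7},{q1,q7},{q3,q4},{q3,q7},{q5,q7},{q6,q7},{q1,q3,q7},{q3,q4,q6},{q5,q6,q7}}
  A123={{q5,q6},{q5,q6,q7}} A124={{q5,q6,q7}} A125={{q5,q6},{q5,q6,q7}} A134={{q5,q6,q7}} A135={{q1,q5},{q5,q6},{q5,q6,q7}} A145={{q5,q7},{q5,q6,q7}} A234={{q4,q6},{q6,q7},{q3,q4,q6},{q5,q6,q7}} A235={{q3,q6},{q5,q6},{q6,q7},{q2,q3,q6},{q3,q4,q6},{q5,q6,q7}} A245={{q6,q7},{q3,q4,q6},{q5,q6,q7}} A345={{q1,q7},{q6,q7},{q1,q3,q7},{q3,q4,q6},{q5,q6,q7}}
  A1234={{q5,q6,q7}} A1235={{q5,q6},{q5,q6,q7}} A1245={{q5,q6,q7}} A1345={{q5,q6,q7}} A2345={{q6,q7},{q3,q4,q6},{q5,q6,q7}}
  A12345={{q5,q6,q7}}
components per intersection:
  A1: {{q5},{q1,q5},{q5,q6},{q5,q7},{q5,q6,q7}}
  A2: {{q6},{q2,q6},{q3,q6},{q4,q6},{q5,q6},{q6,q7},{q2,q3,q6},{q3,q4,q6},{q5,q6,q7}}
  A3: {{q1},{q1,q3},{q1,q5},{q1,q7},{q1,q3,q7}} {{q2},{q6},{q2,q3},{q2,q6},{q3,q6},{q4,q6},{q5,q6},{q6,q7},{q2,q3,q6},{q3,q4,q6},{q5,q6,q7}}
  A4: {{q4},{q3,q4},{q4,q6},{q3,q4,q6}} {{q7},{q1,q7},{q3,q7},{q5,q7},{q6,q7},{q1,q3,q7},{q5,q6,q7}}
  A5: {{q3},{q5},{q7},{q1,q3},{q1,q5},{q1,q7},{q2,q3},{q3,q4},{q3,q6},{q3,q7},{q5,q6},{q5,q7},{q6,q7},{q1,q3,q7},{q2,q3,q6},{q3,q4,q6},{q5,q6,q7}}
  A12: {{q5,q6},{q5,q6,q7}}
  A13: {{q1,q5}} {{q5,q6},{q5,q6,q7}}
  A14: {{q5,q7},{q5,q6,q7}}
  A15: {{q5},{q1,q5},{q5,q6},{q5,q7},{q5,q6,q7}}
  A23: {{q6},{q2,q6},{q3,q6},{q4,q6},{q5,q6},{q6,q7},{q2,q3,q6},{q3,q4,q6},{q5,q6,q7}}
  A24: {{q4,q6},{q3,q4,q6}} {{q6,q7},{q5,q6,q7}}
  A25: {{q3,q6},{q2,q3,q6},{q3,q4,q6}} {{q5,q6},{q6,q7},{q5,q6,q7}}
  A34: {{q1,q7},{q1,q3,q7}} {{q4,q6},{q3,q4,q6}} {{q6,q7},{q5,q6,q7}}
  A35: {{q1,q3},{q1,q7},{q1,q3,q7}} {{q1,q5}} {{q2,q3},{q3,q6},{q2,q3,q6},{q3,q4,q6}} {{q5,q6},{q6,q7},{q5,q6,q7}}
  A45: {{q7},{q1,q7},{q3,q7},{q5,q7},{q6,q7},{q1,q3,q7},{q5,q6,q7}} {{q3,q4},{q3,q4,q6}}
  A123: {{q5,q6},{q5,q6,q7}}
  A124: {{q5,q6,q7}}
  A125: {{q5,q6},{q5,q6,q7}}
  A134: {{q5,q6,q7}}
  A135: {{q1,q5}} {{q5,q6},{q5,q6,q7}}
  A145: {{q5,q7},{q5,q6,q7}}
  A234: {{q4,q6},{q3,q4,q6}} {{q6,q7},{q5,q6,q7}}
  A235: {{q3,q6},{q2,q3,q6},{q3,q4,q6}} {{q5,q6},{q6,q7},{q5,q6,q7}}
  A245: {{q6,q7},{q5,q6,q7}} {{q3,q4,q6}}
  A345: {{q1,q7},{q1,q3,q7}} {{q6,q7},{q5,q6,q7}} {{q3,q4,q6}}
  A1234: {{q5,q6,q7}}
  A1235: {{q5,q6},{q5,q6,q7}}
  A1245: {{q5,q6,q7}}
  A1345: {{q5,q6,q7}}
  A2345: {{q6,q7},{q5,q6,q7}} {{q3,q4,q6}}
  A12345: {{q5,q6,q7}}
C dims 7,19,16,6; δ0: rk 6, SNF 1^6; δ1: rk 11, SNF 1^11; δ2: rk 5, SNF 1^5
degree 0: 7−6−0 = 1 → Ȟ^0 ≅ Z
degree 1: 19−11−6 = 2 → Ȟ^1 ≅ Z^2
degree 2: 16−5−11 = 0 → Ȟ^2 ≅ 0


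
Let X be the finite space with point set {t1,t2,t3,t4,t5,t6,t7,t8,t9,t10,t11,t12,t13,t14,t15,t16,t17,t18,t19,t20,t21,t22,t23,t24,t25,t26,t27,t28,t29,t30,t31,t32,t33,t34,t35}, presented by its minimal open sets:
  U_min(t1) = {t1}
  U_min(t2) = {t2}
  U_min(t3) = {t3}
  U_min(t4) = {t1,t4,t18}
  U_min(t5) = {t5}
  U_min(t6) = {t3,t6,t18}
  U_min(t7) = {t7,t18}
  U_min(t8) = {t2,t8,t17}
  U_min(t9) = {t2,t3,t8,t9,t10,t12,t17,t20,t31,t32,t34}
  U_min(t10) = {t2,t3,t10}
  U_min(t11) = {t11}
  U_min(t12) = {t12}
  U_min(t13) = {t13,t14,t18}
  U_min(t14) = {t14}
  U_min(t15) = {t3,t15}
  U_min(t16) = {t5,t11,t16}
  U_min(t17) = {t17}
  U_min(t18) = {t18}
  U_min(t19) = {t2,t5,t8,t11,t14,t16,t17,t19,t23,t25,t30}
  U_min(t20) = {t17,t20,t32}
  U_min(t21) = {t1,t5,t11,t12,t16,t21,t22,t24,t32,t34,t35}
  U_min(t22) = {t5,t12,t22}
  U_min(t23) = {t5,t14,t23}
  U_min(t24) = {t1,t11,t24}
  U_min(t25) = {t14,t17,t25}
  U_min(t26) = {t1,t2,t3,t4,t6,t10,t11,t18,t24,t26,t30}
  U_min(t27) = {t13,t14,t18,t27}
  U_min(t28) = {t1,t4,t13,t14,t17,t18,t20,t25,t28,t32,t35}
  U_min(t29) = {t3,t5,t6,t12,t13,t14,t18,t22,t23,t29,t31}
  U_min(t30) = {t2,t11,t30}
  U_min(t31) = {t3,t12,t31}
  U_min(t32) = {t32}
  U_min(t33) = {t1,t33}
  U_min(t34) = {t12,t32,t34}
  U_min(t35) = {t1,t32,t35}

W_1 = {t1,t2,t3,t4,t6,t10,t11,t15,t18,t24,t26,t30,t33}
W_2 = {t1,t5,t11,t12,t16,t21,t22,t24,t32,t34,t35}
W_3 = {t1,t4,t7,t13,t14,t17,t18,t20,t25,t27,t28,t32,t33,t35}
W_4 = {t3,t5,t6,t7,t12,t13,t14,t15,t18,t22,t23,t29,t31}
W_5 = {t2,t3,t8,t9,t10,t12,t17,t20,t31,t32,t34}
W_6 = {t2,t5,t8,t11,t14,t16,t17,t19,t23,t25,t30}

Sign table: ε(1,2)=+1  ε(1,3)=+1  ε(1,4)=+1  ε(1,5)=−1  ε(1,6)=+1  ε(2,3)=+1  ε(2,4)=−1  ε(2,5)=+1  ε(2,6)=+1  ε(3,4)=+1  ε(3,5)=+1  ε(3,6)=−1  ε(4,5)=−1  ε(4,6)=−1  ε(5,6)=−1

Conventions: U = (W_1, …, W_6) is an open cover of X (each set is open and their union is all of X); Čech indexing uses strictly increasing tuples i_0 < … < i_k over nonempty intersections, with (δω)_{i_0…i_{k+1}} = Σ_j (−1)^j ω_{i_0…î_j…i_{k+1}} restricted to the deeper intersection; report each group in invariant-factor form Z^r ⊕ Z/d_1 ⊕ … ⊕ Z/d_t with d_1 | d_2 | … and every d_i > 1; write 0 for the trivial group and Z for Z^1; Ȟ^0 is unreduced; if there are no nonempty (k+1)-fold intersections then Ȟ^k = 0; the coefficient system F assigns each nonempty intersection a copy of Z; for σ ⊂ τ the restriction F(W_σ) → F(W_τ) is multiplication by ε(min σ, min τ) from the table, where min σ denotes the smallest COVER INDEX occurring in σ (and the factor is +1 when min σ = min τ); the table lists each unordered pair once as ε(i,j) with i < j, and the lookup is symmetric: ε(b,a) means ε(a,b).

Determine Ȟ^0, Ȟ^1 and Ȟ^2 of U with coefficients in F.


Ȟ^0(U;F) ≅ 0; Ȟ^1(U;F) ≅ Z/2; Ȟ^2(U;F) ≅ Z

intersection data:
  W12={t1,t11,t24} W13={t1,t4,t18,t33} W14={t3,t6,t15,t18} W15={t2,t3,t10} W16={t2,t11,t30} W23={t1,t32,t35} W24={t5,t12,t22} W25={t12,t32,t34} W26={t5,t11,t16} W34={t7,t13,t14,t18} W35={t17,t20,t32} W36={t14,t17,t25} W45={t3,t12,t31} W46={t5,t14,t23} W56={t2,t8,t17}
  W123={t1} W126={t11} W134={t18} W145={t3} W156={t2} W235={t32} W245={t12} W246={t5} W346={t14} W356={t17}
C dims 6,15,10; δ0: rk 6, SNF 1^5·2; δ1: rk 9, SNF 1^9
Ȟ^0 = (6 − 6) − 0 = 0, so Ȟ^0 ≅ 0
Ȟ^1 = (15 − 9) − 6 = 0 plus torsion [2], so Ȟ^1 ≅ Z/2
Ȟ^2 = (10 − 0) − 9 = 1, so Ȟ^2 ≅ Z


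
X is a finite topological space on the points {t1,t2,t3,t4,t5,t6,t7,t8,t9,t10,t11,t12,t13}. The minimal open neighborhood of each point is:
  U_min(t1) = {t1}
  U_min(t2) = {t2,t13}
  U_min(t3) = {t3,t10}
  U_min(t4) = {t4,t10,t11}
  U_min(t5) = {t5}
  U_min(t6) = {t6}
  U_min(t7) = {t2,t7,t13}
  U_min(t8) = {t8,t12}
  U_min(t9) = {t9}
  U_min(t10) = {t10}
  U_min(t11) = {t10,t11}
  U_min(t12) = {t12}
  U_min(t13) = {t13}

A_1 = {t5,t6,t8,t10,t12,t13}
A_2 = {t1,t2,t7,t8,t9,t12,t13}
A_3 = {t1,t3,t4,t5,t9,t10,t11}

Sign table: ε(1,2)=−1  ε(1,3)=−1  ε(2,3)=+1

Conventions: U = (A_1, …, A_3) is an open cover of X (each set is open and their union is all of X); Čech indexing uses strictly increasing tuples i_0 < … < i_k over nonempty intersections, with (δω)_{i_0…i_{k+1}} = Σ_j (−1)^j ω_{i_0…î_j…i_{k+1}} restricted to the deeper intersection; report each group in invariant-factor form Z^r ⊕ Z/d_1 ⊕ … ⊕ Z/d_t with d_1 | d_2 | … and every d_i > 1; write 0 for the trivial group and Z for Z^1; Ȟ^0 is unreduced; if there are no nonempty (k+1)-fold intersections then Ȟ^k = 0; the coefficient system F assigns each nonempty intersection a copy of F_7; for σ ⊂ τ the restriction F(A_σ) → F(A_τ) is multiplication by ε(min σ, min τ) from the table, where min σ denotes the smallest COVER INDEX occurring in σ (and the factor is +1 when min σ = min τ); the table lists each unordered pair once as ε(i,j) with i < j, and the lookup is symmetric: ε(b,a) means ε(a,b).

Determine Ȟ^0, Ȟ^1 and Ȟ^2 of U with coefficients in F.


nonempty overlaps:
  A12={t8,t12,t13} A13={t5,t10} A23={t1,t9}
C dims 3,3; δ0: rk_F7 2
degree 0: 3−2−0 = 1 → Ȟ^0 ≅ Z/7
degree 1: 3−0−2 = 1 → Ȟ^1 ≅ Z/7
degree 2: 0−0−0 = 0 → Ȟ^2 ≅ 0

Ȟ^0(U;F) ≅ Z/7,  Ȟ^1(U;F) ≅ Z/7,  Ȟ^2(U;F) ≅ 0


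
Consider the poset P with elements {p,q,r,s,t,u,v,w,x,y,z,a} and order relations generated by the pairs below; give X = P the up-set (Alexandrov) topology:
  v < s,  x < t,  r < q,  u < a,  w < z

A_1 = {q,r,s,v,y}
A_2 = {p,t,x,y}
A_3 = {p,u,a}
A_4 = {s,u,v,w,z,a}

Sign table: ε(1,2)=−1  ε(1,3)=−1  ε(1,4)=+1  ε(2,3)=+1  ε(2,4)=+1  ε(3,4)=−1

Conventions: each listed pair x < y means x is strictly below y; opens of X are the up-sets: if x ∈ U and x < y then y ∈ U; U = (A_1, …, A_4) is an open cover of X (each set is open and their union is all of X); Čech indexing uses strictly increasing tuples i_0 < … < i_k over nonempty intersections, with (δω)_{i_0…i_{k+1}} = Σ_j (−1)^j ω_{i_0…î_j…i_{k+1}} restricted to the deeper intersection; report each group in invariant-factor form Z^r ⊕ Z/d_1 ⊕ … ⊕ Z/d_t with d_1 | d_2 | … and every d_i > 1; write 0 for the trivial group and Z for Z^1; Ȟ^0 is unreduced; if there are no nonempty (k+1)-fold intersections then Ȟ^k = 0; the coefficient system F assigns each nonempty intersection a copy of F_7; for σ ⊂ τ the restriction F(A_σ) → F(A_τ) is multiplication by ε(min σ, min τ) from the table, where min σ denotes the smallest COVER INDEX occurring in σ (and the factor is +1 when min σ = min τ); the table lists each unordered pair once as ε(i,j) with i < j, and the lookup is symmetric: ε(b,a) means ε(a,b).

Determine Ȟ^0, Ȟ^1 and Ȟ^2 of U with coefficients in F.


Ȟ^0 ≅ Z/7, Ȟ^1 ≅ Z/7 and Ȟ^2 ≅ 0

nerve simplices:
  A12={y} A14={s,v} A23={p} A34={u,a}
C dims 4,4; δ0: rk_F7 3
degree 0: 4−3−0 = 1 → Ȟ^0 ≅ Z/7
degree 1: 4−0−3 = 1 → Ȟ^1 ≅ Z/7
degree 2: 0−0−0 = 0 → Ȟ^2 ≅ 0


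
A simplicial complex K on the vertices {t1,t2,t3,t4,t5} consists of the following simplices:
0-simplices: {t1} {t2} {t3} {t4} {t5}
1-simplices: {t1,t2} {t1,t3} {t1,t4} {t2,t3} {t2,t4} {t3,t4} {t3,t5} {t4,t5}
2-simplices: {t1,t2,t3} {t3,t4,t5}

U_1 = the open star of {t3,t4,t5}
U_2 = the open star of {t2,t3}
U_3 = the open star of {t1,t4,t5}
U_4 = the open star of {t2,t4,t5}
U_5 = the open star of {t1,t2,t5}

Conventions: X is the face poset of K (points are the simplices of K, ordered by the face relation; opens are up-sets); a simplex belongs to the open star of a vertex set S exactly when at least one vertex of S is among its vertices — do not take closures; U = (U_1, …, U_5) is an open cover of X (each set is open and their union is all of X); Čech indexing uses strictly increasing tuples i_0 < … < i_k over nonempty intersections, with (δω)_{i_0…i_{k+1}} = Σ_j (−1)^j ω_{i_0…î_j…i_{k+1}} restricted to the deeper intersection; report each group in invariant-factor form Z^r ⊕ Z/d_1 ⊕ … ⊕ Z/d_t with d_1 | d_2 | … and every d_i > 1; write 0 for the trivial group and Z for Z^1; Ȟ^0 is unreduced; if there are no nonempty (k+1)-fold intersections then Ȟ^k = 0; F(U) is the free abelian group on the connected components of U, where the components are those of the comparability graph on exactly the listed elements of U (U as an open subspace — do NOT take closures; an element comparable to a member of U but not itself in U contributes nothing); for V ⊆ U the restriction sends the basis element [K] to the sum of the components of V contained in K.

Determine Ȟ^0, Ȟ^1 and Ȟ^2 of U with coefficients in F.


nerve of the cover:
  U1={{t3},{t4},{t5},{t1,t3},{t1,t4},{t2,t3},{t2,t4},{t3,t4},{t3,t5},{t4,t5},{t1,t2,t3},{t3,t4,t5}} U2={{t2},{t3},{t1,t2},{t1,t3},{t2,t3},{t2,t4},{t3,t4},{t3,t5},{t1,t2,t3},{t3,t4,t5}} U3={{t1},{t4},{t5},{t1,t2},{t1,t3},{t1,t4},{t2,t4},{t3,t4},{t3,t5},{t4,t5},{t1,t2,t3},{t3,t4,t5}} U4={{t2},{t4},{t5},{t1,t2},{t1,t4},{t2,t3},{t2,t4},{t3,t4},{t3,t5},{t4,t5},{t1,t2,t3},{t3,t4,t5}} U5={{t1},{t2},{t5},{t1,t2},{t1,t3},{t1,t4},{t2,t3},{t2,t4},{t3,t5},{t4,t5},{t1,t2,t3},{t3,t4,t5}}
  U12={{t3},{t1,t3},{t2,t3},{t2,t4},{t3,t4},{t3,t5},{t1,t2,t3},{t3,t4,t5}} U13={{t4},{t5},{t1,t3},{t1,t4},{t2,t4},{t3,t4},{t3,t5},{t4,t5},{t1,t2,t3},{t3,t4,t5}} U14={{t4},{t5},{t1,t4},{t2,t3},{t2,t4},{t3,t4},{t3,t5},{t4,t5},{t1,t2,t3},{t3,t4,t5}} U15={{t5},{t1,t3},{t1,t4},{t2,t3},{t2,t4},{t3,t5},{t4,t5},{t1,t2,t3},{t3,t4,t5}} U23={{t1,t2},{t1,t3},{t2,t4},{t3,t4},{t3,t5},{t1,t2,t3},{t3,t4,t5}} U24={{t2},{t1,t2},{t2,t3},{t2,t4},{t3,t4},{t3,t5},{t1,t2,t3},{t3,t4,t5}} U25={{t2},{t1,t2},{t1,t3},{t2,t3},{t2,t4},{t3,t5},{t1,t2,t3},{t3,t4,t5}} U34={{t4},{t5},{t1,t2},{t1,t4},{t2,t4},{t3,t4},{t3,t5},{t4,t5},{t1,t2,t3},{t3,t4,t5}} U35={{t1},{t5},{t1,t2},{t1,t3},{t1,t4},{t2,t4},{t3,t5},{t4,t5},{t1,t2,t3},{t3,t4,t5}} U45={{t2},{t5},{t1,t2},{t1,t4},{t2,t3},{t2,t4},{t3,t5},{t4,t5},{t1,t2,t3},{t3,t4,t5}}
  U123={{t1,t3},{t2,t4},{t3,t4},{t3,t5},{t1,t2,t3},{t3,t4,t5}} U124={{t2,t3},{t2,t4},{t3,t4},{t3,t5},{t1,t2,t3},{t3,t4,t5}} U125={{t1,t3},{t2,t3},{t2,t4},{t3,t5},{t1,t2,t3},{t3,t4,t5}} U134={{t4},{t5},{t1,t4},{t2,t4},{t3,t4},{t3,t5},{t4,t5},{t1,t2,t3},{t3,t4,t5}} U135={{t5},{t1,t3},{t1,t4},{t2,t4},{t3,t5},{t4,t5},{t1,t2,t3},{t3,t4,t5}} U145={{t5},{t1,t4},{t2,t3},{t2,t4},{t3,t5},{t4,t5},{t1,t2,t3},{t3,t4,t5}} U234={{t1,t2},{t2,t4},{t3,t4},{t3,t5},{t1,t2,t3},{t3,t4,t5}} U235={{t1,t2},{t1,t3},{t2,t4},{t3,t5},{t1,t2,t3},{t3,t4,t5}} U245={{t2},{t1,t2},{t2,t3},{t2,t4},{t3,t5},{t1,t2,t3},{t3,t4,t5}} U345={{t5},{t1,t2},{t1,t4},{t2,t4},{t3,t5},{t4,t5},{t1,t2,t3},{t3,t4,t5}}
  U1234={{t2,t4},{t3,t4},{t3,t5},{t1,t2,t3},{t3,t4,t5}} U1235={{t1,t3},{t2,t4},{t3,t5},{t1,t2,t3},{t3,t4,t5}} U1245={{t2,t3},{t2,t4},{t3,t5},{t1,t2,t3},{t3,t4,t5}} U1345={{t5},{t1,t4},{t2,t4},{t3,t5},{t4,t5},{t1,t2,t3},{t3,t4,t5}} U2345={{t1,t2},{t2,t4},{t3,t5},{t1,t2,t3},{t3,t4,t5}}
  U12345={{t2,t4},{t3,t5},{t1,t2,t3},{t3,t4,t5}}
components per intersection:
  U1: {{t3},{t4},{t5},{t1,t3},{t1,t4},{t2,t3},{t2,t4},{t3,t4},{t3,t5},{t4,t5},{t1,t2,t3},{t3,t4,t5}}
  U2: {{t2},{t3},{t1,t2},{t1,t3},{t2,t3},{t2,t4},{t3,t4},{t3,t5},{t1,t2,t3},{t3,t4,t5}}
  U3: {{t1},{t4},{t5},{t1,t2},{t1,t3},{t1,t4},{t2,t4},{t3,t4},{t3,t5},{t4,t5},{t1,t2,t3},{t3,t4,t5}}
  U4: {{t2},{t4},{t5},{t1,t2},{t1,t4},{t2,t3},{t2,t4},{t3,t4},{t3,t5},{t4,t5},{t1,t2,t3},{t3,t4,t5}}
  U5: {{t1},{t2},{t1,t2},{t1,t3},{t1,t4},{t2,t3},{t2,t4},{t1,t2,t3}} {{t5},{t3,t5},{t4,t5},{t3,t4,t5}}
  U12: {{t3},{t1,t3},{t2,t3},{t3,t4},{t3,t5},{t1,t2,t3},{t3,t4,t5}} {{t2,t4}}
  U13: {{t4},{t5},{t1,t4},{t2,t4},{t3,t4},{t3,t5},{t4,t5},{t3,t4,t5}} {{t1,t3},{t1,t2,t3}}
  U14: {{t4},{t5},{t1,t4},{t2,t4},{t3,t4},{t3,t5},{t4,t5},{t3,t4,t5}} {{t2,t3},{t1,t2,t3}}
  U15: {{t5},{t3,t5},{t4,t5},{t3,t4,t5}} {{t1,t3},{t2,t3},{t1,t2,t3}} {{t1,t4}} {{t2,t4}}
  U23: {{t1,t2},{t1,t3},{t1,t2,t3}} {{t2,t4}} {{t3,t4},{t3,t5},{t3,t4,t5}}
  U24: {{t2},{t1,t2},{t2,t3},{t2,t4},{t1,t2,t3}} {{t3,t4},{t3,t5},{t3,t4,t5}}
  U25: {{t2},{t1,t2},{t1,t3},{t2,t3},{t2,t4},{t1,t2,t3}} {{t3,t5},{t3,t4,t5}}
  U34: {{t4},{t5},{t1,t4},{t2,t4},{t3,t4},{t3,t5},{t4,t5},{t3,t4,t5}} {{t1,t2},{t1,t2,t3}}
  U35: {{t1},{t1,t2},{t1,t3},{t1,t4},{t1,t2,t3}} {{t5},{t3,t5},{t4,t5},{t3,t4,t5}} {{t2,t4}}
  U45: {{t2},{t1,t2},{t2,t3},{t2,t4},{t1,t2,t3}} {{t5},{t3,t5},{t4,t5},{t3,t4,t5}} {{t1,t4}}
  U123: {{t1,t3},{t1,t2,t3}} {{t2,t4}} {{t3,t4},{t3,t5},{t3,t4,t5}}
  U124: {{t2,t3},{t1,t2,t3}} {{t2,t4}} {{t3,t4},{t3,t5},{t3,t4,t5}}
  U125: {{t1,t3},{t2,t3},{t1,t2,t3}} {{t2,t4}} {{t3,t5},{t3,t4,t5}}
  U134: {{t4},{t5},{t1,t4},{t2,t4},{t3,t4},{t3,t5},{t4,t5},{t3,t4,t5}} {{t1,t2,t3}}
  U135: {{t5},{t3,t5},{t4,t5},{t3,t4,t5}} {{t1,t3},{t1,t2,t3}} {{t1,t4}} {{t2,t4}}
  U145: {{t5},{t3,t5},{t4,t5},{t3,t4,t5}} {{t1,t4}} {{t2,t3},{t1,t2,t3}} {{t2,t4}}
  U234: {{t1,t2},{t1,t2,t3}} {{t2,t4}} {{t3,t4},{t3,t5},{t3,t4,t5}}
  U235: {{t1,t2},{t1,t3},{t1,t2,t3}} {{t2,t4}} {{t3,t5},{t3,t4,t5}}
  U245: {{t2},{t1,t2},{t2,t3},{t2,t4},{t1,t2,t3}} {{t3,t5},{t3,t4,t5}}
  U345: {{t5},{t3,t5},{t4,t5},{t3,t4,t5}} {{t1,t2},{t1,t2,t3}} {{t1,t4}} {{t2,t4}}
  U1234: {{t2,t4}} {{t3,t4},{t3,t5},{t3,t4,t5}} {{t1,t2,t3}}
  U1235: {{t1,t3},{t1,t2,t3}} {{t2,t4}} {{t3,t5},{t3,t4,t5}}
  U1245: {{t2,t3},{t1,t2,t3}} {{t2,t4}} {{t3,t5},{t3,t4,t5}}
  U1345: {{t5},{t3,t5},{t4,t5},{t3,t4,t5}} {{t1,t4}} {{t2,t4}} {{t1,t2,t3}}
  U2345: {{t1,t2},{t1,t2,t3}} {{t2,t4}} {{t3,t5},{t3,t4,t5}}
  U12345: {{t2,t4}} {{t3,t5},{t3,t4,t5}} {{t1,t2,t3}}
C dims 6,25,31,16; δ0: rk 5, SNF 1^5; δ1: rk 18, SNF 1^18; δ2: rk 13, SNF 1^13
Ȟ^0 = (6 − 5) − 0 = 1, so Ȟ^0 ≅ Z
Ȟ^1 = (25 − 18) − 5 = 2, so Ȟ^1 ≅ Z^2
Ȟ^2 = (31 − 13) − 18 = 0, so Ȟ^2 ≅ 0

Ȟ^0(U;F) ≅ Z, Ȟ^1(U;F) ≅ Z^2, Ȟ^2(U;F) ≅ 0


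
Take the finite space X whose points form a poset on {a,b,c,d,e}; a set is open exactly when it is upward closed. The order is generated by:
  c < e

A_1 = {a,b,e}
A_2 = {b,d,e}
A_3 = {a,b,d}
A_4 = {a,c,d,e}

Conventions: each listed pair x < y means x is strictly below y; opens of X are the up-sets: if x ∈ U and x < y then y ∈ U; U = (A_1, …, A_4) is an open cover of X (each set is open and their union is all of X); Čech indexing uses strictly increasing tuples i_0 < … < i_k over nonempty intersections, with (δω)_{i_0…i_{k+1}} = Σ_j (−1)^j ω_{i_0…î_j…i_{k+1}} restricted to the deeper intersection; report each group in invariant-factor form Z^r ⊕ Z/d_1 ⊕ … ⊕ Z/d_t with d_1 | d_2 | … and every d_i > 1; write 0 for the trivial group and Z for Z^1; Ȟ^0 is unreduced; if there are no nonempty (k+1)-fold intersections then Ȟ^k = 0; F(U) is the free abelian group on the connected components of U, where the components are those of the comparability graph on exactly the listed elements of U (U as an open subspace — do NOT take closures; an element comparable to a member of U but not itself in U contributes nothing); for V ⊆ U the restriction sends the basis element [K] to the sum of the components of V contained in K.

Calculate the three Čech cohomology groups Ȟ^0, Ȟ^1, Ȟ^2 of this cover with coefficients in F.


nonempty overlaps:
  A12={b,e} A13={a,b} A14={a,e} A23={b,d} A24={d,e} A34={a,d}
  A123={b} A124={e} A134={a} A234={d}
components per intersection:
  A1: {a} {b} {e}
  A2: {b} {d} {e}
  A3: {a} {b} {d}
  A4: {a} {c,e} {d}
  A12: {b} {e}
  A13: {a} {b}
  A14: {a} {e}
  A23: {b} {d}
  A24: {d} {e}
  A34: {a} {d}
  A123: {b}
  A124: {e}
  A134: {a}
  A234: {d}
C dims 12,12,4; δ0: rk 8, SNF 1^8; δ1: rk 4, SNF 1^4
degree 0: 12−8−0 = 4 → Ȟ^0 ≅ Z^4
degree 1: 12−4−8 = 0 → Ȟ^1 ≅ 0
degree 2: 4−0−4 = 0 → Ȟ^2 ≅ 0

Ȟ^0(U;F) ≅ Z^4, Ȟ^1(U;F) ≅ 0, Ȟ^2(U;F) ≅ 0


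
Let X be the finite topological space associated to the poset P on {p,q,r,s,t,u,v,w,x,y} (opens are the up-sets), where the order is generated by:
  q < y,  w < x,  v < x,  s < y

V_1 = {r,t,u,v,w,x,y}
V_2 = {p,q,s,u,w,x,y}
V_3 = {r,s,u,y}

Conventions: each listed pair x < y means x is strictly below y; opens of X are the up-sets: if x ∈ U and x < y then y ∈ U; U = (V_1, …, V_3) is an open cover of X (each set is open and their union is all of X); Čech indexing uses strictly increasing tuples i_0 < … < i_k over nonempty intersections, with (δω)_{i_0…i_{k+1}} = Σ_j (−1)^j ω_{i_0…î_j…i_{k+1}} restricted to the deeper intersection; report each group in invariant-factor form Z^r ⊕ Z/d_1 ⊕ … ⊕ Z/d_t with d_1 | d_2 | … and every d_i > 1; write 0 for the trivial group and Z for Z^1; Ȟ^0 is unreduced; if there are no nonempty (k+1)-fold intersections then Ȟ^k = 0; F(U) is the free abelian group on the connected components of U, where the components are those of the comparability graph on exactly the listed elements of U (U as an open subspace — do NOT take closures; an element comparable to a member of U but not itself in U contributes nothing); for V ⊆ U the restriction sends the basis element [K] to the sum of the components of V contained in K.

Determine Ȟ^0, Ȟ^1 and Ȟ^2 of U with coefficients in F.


Ȟ^0 ≅ Z^6, Ȟ^1 ≅ 0, Ȟ^2 ≅ 0

nerve of the cover:
  V12={u,w,x,y} V13={r,u,y} V23={s,u,y}
  V123={u,y}
components per intersection:
  V1: {r} {t} {u} {v,w,x} {y}
  V2: {p} {q,s,y} {u} {w,x}
  V3: {r} {s,y} {u}
  V12: {u} {w,x} {y}
  V13: {r} {u} {y}
  V23: {s,y} {u}
  V123: {u} {y}
C dims 12,8,2; δ0: rk 6, SNF 1^6; δ1: rk 2, SNF 1^2
Ȟ^0 = (12 − 6) − 0 = 6, so Ȟ^0 ≅ Z^6
Ȟ^1 = (8 − 2) − 6 = 0, so Ȟ^1 ≅ 0
Ȟ^2 = (2 − 0) − 2 = 0, so Ȟ^2 ≅ 0


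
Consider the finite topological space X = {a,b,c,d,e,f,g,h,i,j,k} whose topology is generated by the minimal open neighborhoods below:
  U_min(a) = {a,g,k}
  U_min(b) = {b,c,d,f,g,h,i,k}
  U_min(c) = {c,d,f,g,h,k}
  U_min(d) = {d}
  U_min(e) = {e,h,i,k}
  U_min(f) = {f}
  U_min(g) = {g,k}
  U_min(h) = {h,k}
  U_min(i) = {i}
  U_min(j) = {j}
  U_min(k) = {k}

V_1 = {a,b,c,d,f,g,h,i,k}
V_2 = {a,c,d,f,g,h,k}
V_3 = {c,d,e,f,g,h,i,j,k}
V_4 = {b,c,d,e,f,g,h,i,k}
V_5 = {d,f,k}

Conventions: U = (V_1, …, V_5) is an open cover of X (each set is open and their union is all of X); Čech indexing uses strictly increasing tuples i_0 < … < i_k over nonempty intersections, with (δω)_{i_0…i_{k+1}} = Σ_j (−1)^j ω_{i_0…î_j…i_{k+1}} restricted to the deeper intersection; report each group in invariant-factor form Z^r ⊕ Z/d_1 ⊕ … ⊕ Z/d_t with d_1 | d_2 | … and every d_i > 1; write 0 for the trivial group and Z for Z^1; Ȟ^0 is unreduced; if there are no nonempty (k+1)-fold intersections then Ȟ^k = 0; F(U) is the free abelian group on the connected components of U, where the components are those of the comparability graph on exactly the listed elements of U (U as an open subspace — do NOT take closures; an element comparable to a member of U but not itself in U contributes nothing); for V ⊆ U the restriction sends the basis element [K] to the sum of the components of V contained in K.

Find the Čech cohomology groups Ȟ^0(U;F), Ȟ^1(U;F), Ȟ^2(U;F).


Ȟ^0 = Z^2,  Ȟ^1 = 0,  Ȟ^2 = 0

cover nerve:
  V12={a,c,d,f,g,h,k} V13={c,d,f,g,h,i,k} V14={b,c,d,f,g,h,i,k} V15={d,f,k} V23={c,d,f,g,h,k} V24={c,d,f,g,h,k} V25={d,f,k} V34={c,d,e,f,g,h,i,k} V35={d,f,k} V45={d,f,k}
  V123={c,d,f,g,h,k} V124={c,d,f,g,h,k} V125={d,f,k} V134={c,d,f,g,h,i,k} V135={d,f,k} V145={d,f,k} V234={c,d,f,g,h,k} V235={d,f,k} V245={d,f,k} V345={d,f,k}
  V1234={c,d,f,g,h,k} V1235={d,f,k} V1245={d,f,k} V1345={d,f,k} V2345={d,f,k}
  V12345={d,f,k}
components per intersection:
  V1: {a,b,c,d,f,g,h,i,k}
  V2: {a,c,d,f,g,h,k}
  V3: {c,d,e,f,g,h,i,k} {j}
  V4: {b,c,d,e,f,g,h,i,k}
  V5: {d} {f} {k}
  V12: {a,c,d,f,g,h,k}
  V13: {c,d,f,g,h,k} {i}
  V14: {b,c,d,f,g,h,i,k}
  V15: {d} {f} {k}
  V23: {c,d,f,g,h,k}
  V24: {c,d,f,g,h,k}
  V25: {d} {f} {k}
  V34: {c,d,e,f,g,h,i,k}
  V35: {d} {f} {k}
  V45: {d} {f} {k}
  V123: {c,d,f,g,h,k}
  V124: {c,d,f,g,h,k}
  V125: {d} {f} {k}
  V134: {c,d,f,g,h,k} {i}
  V135: {d} {f} {k}
  V145: {d} {f} {k}
  V234: {c,d,f,g,h,k}
  V235: {d} {f} {k}
  V245: {d} {f} {k}
  V345: {d} {f} {k}
  V1234: {c,d,f,g,h,k}
  V1235: {d} {f} {k}
  V1245: {d} {f} {k}
  V1345: {d} {f} {k}
  V2345: {d} {f} {k}
  V12345: {d} {f} {k}
C dims 8,19,23,13; δ0: rk 6, SNF 1^6; δ1: rk 13, SNF 1^13; δ2: rk 10, SNF 1^10
Ȟ^0: (8−6)−0=2 ⇒ Z^2
Ȟ^1: (19−13)−6=0 ⇒ 0
Ȟ^2: (23−10)−13=0 ⇒ 0


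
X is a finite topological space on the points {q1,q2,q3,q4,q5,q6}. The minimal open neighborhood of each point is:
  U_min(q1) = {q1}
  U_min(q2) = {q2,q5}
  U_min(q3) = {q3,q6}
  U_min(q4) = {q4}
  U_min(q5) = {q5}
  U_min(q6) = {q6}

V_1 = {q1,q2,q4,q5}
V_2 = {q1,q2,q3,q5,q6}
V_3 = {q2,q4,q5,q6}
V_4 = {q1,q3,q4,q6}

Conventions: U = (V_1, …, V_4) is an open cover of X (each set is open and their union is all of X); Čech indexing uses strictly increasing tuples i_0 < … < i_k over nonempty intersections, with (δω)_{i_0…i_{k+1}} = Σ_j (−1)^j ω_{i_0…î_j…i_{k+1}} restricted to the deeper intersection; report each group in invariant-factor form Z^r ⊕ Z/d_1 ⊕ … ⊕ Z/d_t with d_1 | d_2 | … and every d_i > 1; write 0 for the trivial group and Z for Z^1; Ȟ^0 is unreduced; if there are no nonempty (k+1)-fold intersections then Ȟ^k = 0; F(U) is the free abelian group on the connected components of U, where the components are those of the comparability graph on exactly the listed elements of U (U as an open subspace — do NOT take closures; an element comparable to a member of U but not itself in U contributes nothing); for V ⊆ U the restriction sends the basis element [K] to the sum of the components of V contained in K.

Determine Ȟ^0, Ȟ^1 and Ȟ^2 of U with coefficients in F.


Ȟ^0(U;F) ≅ Z^4, Ȟ^1(U;F) ≅ 0 and Ȟ^2(U;F) ≅ 0

nerve simplices:
  V12={q1,q2,q5} V13={q2,q4,q5} V14={q1,q4} V23={q2,q5,q6} V24={q1,q3,q6} V34={q4,q6}
  V123={q2,q5} V124={q1} V134={q4} V234={q6}
components per intersection:
  V1: {q1} {q2,q5} {q4}
  V2: {q1} {q2,q5} {q3,q6}
  V3: {q2,q5} {q4} {q6}
  V4: {q1} {q3,q6} {q4}
  V12: {q1} {q2,q5}
  V13: {q2,q5} {q4}
  V14: {q1} {q4}
  V23: {q2,q5} {q6}
  V24: {q1} {q3,q6}
  V34: {q4} {q6}
  V123: {q2,q5}
  V124: {q1}
  V134: {q4}
  V234: {q6}
C dims 12,12,4; δ0: rk 8, SNF 1^8; δ1: rk 4, SNF 1^4
degree 0: 12−8−0 = 4 → Ȟ^0 ≅ Z^4
degree 1: 12−4−8 = 0 → Ȟ^1 ≅ 0
degree 2: 4−0−4 = 0 → Ȟ^2 ≅ 0


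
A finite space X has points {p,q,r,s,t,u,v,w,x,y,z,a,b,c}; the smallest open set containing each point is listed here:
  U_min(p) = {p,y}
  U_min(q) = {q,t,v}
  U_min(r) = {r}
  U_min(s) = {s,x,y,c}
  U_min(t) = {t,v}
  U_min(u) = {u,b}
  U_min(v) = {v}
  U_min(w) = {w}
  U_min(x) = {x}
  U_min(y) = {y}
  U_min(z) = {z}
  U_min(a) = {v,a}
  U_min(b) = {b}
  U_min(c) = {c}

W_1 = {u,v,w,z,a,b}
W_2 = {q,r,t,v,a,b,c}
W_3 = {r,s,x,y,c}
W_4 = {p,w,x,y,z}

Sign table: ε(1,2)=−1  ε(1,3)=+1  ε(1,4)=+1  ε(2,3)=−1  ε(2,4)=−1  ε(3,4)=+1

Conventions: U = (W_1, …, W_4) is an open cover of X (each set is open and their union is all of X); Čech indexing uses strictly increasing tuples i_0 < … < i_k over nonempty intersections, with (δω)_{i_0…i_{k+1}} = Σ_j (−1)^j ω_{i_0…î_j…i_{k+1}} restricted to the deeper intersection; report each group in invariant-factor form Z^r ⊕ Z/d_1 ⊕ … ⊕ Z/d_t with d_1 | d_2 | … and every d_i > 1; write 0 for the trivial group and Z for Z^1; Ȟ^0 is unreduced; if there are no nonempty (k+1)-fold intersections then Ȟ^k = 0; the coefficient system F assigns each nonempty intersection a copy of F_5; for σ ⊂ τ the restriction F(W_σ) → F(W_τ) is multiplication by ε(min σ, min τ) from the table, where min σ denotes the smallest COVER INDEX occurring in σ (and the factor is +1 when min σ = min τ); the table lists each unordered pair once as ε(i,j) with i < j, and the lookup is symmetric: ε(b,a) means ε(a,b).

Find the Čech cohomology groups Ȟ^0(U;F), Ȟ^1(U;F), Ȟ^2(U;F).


Ȟ^0(U;F) ≅ Z/5,  Ȟ^1(U;F) ≅ Z/5,  Ȟ^2(U;F) ≅ 0

intersection data:
  W12={v,a,b} W14={w,z} W23={r,c} W34={x,y}
C dims 4,4; δ0: rk_F5 3
Ȟ^0 = (4 − 3) − 0 = 1, so Ȟ^0 ≅ Z/5
Ȟ^1 = (4 − 0) − 3 = 1, so Ȟ^1 ≅ Z/5
Ȟ^2 = (0 − 0) − 0 = 0, so Ȟ^2 ≅ 0


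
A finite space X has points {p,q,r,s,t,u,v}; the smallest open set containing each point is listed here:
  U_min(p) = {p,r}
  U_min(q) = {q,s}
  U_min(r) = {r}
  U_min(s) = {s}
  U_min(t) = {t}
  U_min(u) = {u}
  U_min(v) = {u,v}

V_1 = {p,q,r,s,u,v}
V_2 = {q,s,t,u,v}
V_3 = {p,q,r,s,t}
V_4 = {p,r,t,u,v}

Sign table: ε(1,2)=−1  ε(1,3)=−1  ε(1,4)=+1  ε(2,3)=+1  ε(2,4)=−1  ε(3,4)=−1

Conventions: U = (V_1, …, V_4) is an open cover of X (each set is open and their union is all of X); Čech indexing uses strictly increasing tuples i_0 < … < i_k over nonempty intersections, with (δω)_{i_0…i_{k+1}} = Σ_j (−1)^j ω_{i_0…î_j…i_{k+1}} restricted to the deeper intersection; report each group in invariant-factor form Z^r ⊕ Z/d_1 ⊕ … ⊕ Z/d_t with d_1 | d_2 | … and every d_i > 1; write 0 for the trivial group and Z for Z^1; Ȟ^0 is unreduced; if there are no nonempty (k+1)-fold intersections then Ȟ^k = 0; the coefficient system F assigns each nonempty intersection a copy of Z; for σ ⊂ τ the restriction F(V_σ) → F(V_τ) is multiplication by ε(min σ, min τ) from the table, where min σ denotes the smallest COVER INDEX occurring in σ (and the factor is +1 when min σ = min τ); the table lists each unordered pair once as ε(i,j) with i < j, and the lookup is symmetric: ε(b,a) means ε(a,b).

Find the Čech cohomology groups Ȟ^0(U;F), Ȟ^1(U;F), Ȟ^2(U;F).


nerve of the cover:
  V12={q,s,u,v} V13={p,q,r,s} V14={p,r,u,v} V23={q,s,t} V24={t,u,v} V34={p,r,t}
  V123={q,s} V124={u,v} V134={p,r} V234={t}
C dims 4,6,4; δ0: rk 3, SNF 1^3; δ1: rk 3, SNF 1^3
Ȟ^0 = (4 − 3) − 0 = 1, so Ȟ^0 ≅ Z
Ȟ^1 = (6 − 3) − 3 = 0, so Ȟ^1 ≅ 0
Ȟ^2 = (4 − 0) − 3 = 1, so Ȟ^2 ≅ Z

Ȟ^0 = Z; Ȟ^1 = 0; Ȟ^2 = Z


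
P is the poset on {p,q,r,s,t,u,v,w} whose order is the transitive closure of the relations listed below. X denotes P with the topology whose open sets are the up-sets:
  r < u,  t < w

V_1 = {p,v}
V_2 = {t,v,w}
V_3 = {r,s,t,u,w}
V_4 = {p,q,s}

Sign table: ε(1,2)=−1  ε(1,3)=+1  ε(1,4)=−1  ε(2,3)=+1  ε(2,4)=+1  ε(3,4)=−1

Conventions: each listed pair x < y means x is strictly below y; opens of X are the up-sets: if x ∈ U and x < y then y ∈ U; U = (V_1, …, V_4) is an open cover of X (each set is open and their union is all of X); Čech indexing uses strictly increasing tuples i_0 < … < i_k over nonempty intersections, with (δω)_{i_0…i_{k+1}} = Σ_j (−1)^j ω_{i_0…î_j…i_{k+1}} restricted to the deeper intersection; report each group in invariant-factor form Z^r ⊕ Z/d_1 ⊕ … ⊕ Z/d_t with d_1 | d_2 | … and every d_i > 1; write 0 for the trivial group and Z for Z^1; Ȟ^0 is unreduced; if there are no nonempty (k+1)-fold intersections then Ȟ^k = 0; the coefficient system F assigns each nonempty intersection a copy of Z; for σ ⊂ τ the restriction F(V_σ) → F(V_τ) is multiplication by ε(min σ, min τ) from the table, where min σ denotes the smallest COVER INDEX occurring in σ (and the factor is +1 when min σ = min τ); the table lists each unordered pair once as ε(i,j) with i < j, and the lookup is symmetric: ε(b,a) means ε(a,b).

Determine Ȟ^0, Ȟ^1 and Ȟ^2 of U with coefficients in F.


nerve of the cover:
  V12={v} V14={p} V23={t,w} V34={s}
C dims 4,4; δ0: rk 4, SNF 1^3·2
Ȟ^0 = (4 − 4) − 0 = 0, so Ȟ^0 ≅ 0
Ȟ^1 = (4 − 0) − 4 = 0 plus torsion [2], so Ȟ^1 ≅ Z/2
Ȟ^2 = (0 − 0) − 0 = 0, so Ȟ^2 ≅ 0

Ȟ^0(U;F) ≅ 0, Ȟ^1(U;F) ≅ Z/2 and Ȟ^2(U;F) ≅ 0
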